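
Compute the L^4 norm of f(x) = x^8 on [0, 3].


Step 1: ||f||_4 = (integral_0^3 |x^8|^4 dx)^(1/4)
     = (integral_0^3 x^32 dx)^(1/4)
Step 2: integral_0^3 x^32 dx = [x^33/(33)] from 0 to 3 = 3^33/33
     = 5559060566555523/33 = 1.684564e+14
Step 3: ||f||_4 = (1.684564e+14)^(1/4) = 3602.648294


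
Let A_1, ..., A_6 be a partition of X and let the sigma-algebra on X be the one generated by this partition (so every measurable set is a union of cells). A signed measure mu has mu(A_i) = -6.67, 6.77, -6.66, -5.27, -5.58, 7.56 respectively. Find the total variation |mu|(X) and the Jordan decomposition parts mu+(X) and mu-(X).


Step 1: Every measurable set is a union of atoms (the cells / points), so a Hahn decomposition is
  obtained by grouping atoms by sign: P = union of atoms with mu > 0, N = union of the remaining atoms.
  Atoms in P (indices): 2, 6;  atoms in N (indices): 1, 3, 4, 5
  Positive values: 6.77, 7.56
  Negative values: -6.67, -6.66, -5.27, -5.58
Step 2: mu+(X) = mu(P) = sum of positive atom values = 14.33
Step 3: mu-(X) = -mu(N) = sum of |negative atom values| = 24.18
Step 4: |mu|(X) = mu+(X) + mu-(X) = 14.33 + 24.18 = 38.51


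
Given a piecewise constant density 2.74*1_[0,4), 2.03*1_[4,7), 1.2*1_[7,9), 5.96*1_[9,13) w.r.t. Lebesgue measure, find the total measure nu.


Integrate each piece of the Radon-Nikodym derivative:
Step 1: integral_0^4 2.74 dx = 2.74*(4-0) = 2.74*4 = 10.96
Step 2: integral_4^7 2.03 dx = 2.03*(7-4) = 2.03*3 = 6.09
Step 3: integral_7^9 1.2 dx = 1.2*(9-7) = 1.2*2 = 2.4
Step 4: integral_9^13 5.96 dx = 5.96*(13-9) = 5.96*4 = 23.84
Total: 10.96 + 6.09 + 2.4 + 23.84 = 43.29


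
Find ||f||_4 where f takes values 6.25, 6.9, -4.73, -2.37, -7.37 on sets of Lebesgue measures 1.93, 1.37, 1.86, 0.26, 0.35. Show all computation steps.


Step 1: Compute |f_i|^4 for each value:
  |6.25|^4 = 1525.878906
  |6.9|^4 = 2266.7121
  |-4.73|^4 = 500.546654
  |-2.37|^4 = 31.549566
  |-7.37|^4 = 2950.325626
Step 2: Multiply by measures and sum:
  1525.878906 * 1.93 = 2944.946289
  2266.7121 * 1.37 = 3105.395577
  500.546654 * 1.86 = 931.016777
  31.549566 * 0.26 = 8.202887
  2950.325626 * 0.35 = 1032.613969
Sum = 2944.946289 + 3105.395577 + 931.016777 + 8.202887 + 1032.613969 = 8022.175499
Step 3: Take the p-th root:
||f||_4 = (8022.175499)^(1/4) = 9.463963


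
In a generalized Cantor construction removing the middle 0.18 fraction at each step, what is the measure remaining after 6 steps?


Step 1: At each step, fraction remaining = 1 - 0.18 = 0.82
Step 2: After 6 steps, measure = (0.82)^6
Step 3: Computing the power step by step:
  After step 1: 0.82
  After step 2: 0.6724
  After step 3: 0.551368
  After step 4: 0.452122
  After step 5: 0.37074
  ...
Result = 0.304007


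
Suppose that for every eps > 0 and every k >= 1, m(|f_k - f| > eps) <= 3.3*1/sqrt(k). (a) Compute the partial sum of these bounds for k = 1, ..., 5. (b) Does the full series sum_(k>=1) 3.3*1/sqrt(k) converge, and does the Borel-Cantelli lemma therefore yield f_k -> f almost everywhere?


Step 1: List the terms 3.3*1/sqrt(k) for k = 1 to 5:
  k=1: 3.3
  k=2: 2.333452
  k=3: 1.905256
  k=4: 1.65
  k=5: 1.475805
Step 2: Partial sum = 3.3 + 2.333452 + 1.905256 + 1.65 + 1.475805
     = 10.664513
Step 3: The full series sum_(k>=1) 3.3*1/sqrt(k) diverges (p-series with p = 1/2 <= 1; a nonzero constant multiple of a divergent series diverges).
Step 4: The (first) Borel-Cantelli lemma requires a summable sequence of measures, so it does not apply here;
        from this bound alone no conclusion about a.e. convergence can be drawn (convergence in measure still
        gives an a.e.-convergent subsequence, but not a.e. convergence of the whole sequence).
Conclusion: series diverges; Borel-Cantelli is inconclusive about a.e. convergence of f_k.


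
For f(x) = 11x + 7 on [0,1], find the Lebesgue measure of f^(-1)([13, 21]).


f^(-1)([13, 21]) = {x : 13 <= 11x + 7 <= 21}
Solving: (13 - 7)/11 <= x <= (21 - 7)/11
= [0.545455, 1.272727]
Intersecting with [0,1]: [0.545455, 1]
Measure = 1 - 0.545455 = 0.454545


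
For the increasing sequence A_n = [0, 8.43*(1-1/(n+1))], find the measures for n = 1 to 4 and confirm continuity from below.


By continuity of measure from below: if A_n increases to A, then m(A_n) -> m(A).
Here A = [0, 8.43], so m(A) = 8.43
Step 1: a_1 = 8.43*(1 - 1/2) = 4.215, m(A_1) = 4.215
Step 2: a_2 = 8.43*(1 - 1/3) = 5.62, m(A_2) = 5.62
Step 3: a_3 = 8.43*(1 - 1/4) = 6.3225, m(A_3) = 6.3225
Step 4: a_4 = 8.43*(1 - 1/5) = 6.744, m(A_4) = 6.744
Limit: m(A_n) -> m([0,8.43]) = 8.43


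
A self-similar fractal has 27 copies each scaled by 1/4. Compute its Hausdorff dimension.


For a self-similar set with N copies scaled by 1/r:
dim_H = log(N)/log(r) = log(27)/log(4)
= 3.295837/1.386294
= 2.377444


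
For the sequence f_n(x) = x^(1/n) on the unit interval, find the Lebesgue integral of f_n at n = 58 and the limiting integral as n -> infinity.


At n = 58: f_58(x) = x^(1/58).
Step 1: integral(x^(1/58), 0, 1) = [x^(1/58+1) / (1/58+1)] from 0 to 1
     = 1 / (1/58 + 1) = 1 / ((58+1)/58) = 58/(58+1)
     = 58/59 = 0.983051
Step 2: As n -> infinity, f_n(x) = x^(1/n) -> 1 for x in (0,1], and f_n is increasing in n.
By MCT, lim_n integral(f_n) = integral(lim_n f_n) = integral(1, 0, 1) = 1.
Step 3: Verify convergence: 58/59 = 0.983051 -> 1


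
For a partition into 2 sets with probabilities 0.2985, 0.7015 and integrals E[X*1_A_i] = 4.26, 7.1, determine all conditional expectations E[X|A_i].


For each cell A_i: E[X|A_i] = E[X*1_A_i] / P(A_i)
Step 1: E[X|A_1] = 4.26 / 0.2985 = 14.271357
Step 2: E[X|A_2] = 7.1 / 0.7015 = 10.121169
Verification: E[X] = sum E[X*1_A_i] = 4.26 + 7.1 = 11.36


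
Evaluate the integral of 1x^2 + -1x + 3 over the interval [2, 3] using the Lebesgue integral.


The Lebesgue integral of a Riemann-integrable function agrees with the Riemann integral.
Antiderivative F(x) = (1/3)x^3 + (-1/2)x^2 + 3x
F(3) = (1/3)*3^3 + (-1/2)*3^2 + 3*3
     = (1/3)*27 + (-1/2)*9 + 3*3
     = 9 + -4.5 + 9
     = 13.5
F(2) = 6.666667
Integral = F(3) - F(2) = 13.5 - 6.666667 = 6.833333


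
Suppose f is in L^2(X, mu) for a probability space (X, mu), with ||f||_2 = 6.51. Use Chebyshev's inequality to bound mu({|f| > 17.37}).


Chebyshev/Markov inequality: mu(|f| > eps) <= (||f||_p / eps)^p
Step 1: ||f||_2 / eps = 6.51 / 17.37 = 0.374784
Step 2: Raise to power p = 2:
  (0.374784)^2 = 0.140463
Step 3: Therefore mu(|f| > 17.37) <= 0.140463


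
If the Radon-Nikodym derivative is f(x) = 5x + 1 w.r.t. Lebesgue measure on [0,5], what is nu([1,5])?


nu(A) = integral_A (dnu/dmu) dmu = integral_1^5 (5x + 1) dx
Step 1: Antiderivative F(x) = (5/2)x^2 + 1x
Step 2: F(5) = (5/2)*5^2 + 1*5 = 62.5 + 5 = 67.5
Step 3: F(1) = (5/2)*1^2 + 1*1 = 2.5 + 1 = 3.5
Step 4: nu([1,5]) = F(5) - F(1) = 67.5 - 3.5 = 64


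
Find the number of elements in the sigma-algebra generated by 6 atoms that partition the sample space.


Each element of the sigma-algebra is a union of some subset of the 6 atoms.
The number of such subsets is 2^6 = 64.


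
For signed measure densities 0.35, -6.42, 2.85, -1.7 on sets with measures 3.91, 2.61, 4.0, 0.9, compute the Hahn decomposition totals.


Step 1: Compute signed measure on each set:
  Set 1: 0.35 * 3.91 = 1.3685
  Set 2: -6.42 * 2.61 = -16.7562
  Set 3: 2.85 * 4.0 = 11.4
  Set 4: -1.7 * 0.9 = -1.53
Step 2: Total signed measure = (1.3685) + (-16.7562) + (11.4) + (-1.53)
     = -5.5177
Step 3: Positive part mu+(X) = sum of positive contributions = 12.7685
Step 4: Negative part mu-(X) = |sum of negative contributions| = 18.2862


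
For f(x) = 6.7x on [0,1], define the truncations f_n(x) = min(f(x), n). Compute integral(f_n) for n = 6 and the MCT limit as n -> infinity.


f(x) = 6.7x on [0,1]; f_n(x) = min(6.7x, n). At n = 6:
Step 1: f(x) reaches 6 at x = 6/6.7 = 0.895522
Step 2: integral(f_6) = integral(6.7x, 0, 0.895522) + integral(6, 0.895522, 1)
       = 6.7*0.895522^2/2 + 6*(1 - 0.895522)
       = 2.686567 + 0.626866
       = 3.313433
Step 3: As n -> infinity, f_n increases to f, so by MCT integral(f_n) -> integral(f) = 6.7/2 = 3.35.
Convergence: integral(f_6) = 3.313433 -> 3.35 as n -> infinity


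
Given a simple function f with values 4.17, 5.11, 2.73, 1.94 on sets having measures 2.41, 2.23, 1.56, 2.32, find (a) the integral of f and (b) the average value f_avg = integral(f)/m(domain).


Step 1: Integral = sum(value_i * measure_i)
= 4.17*2.41 + 5.11*2.23 + 2.73*1.56 + 1.94*2.32
= 10.0497 + 11.3953 + 4.2588 + 4.5008
= 30.2046
Step 2: Total measure of domain = 2.41 + 2.23 + 1.56 + 2.32 = 8.52
Step 3: Average value = 30.2046 / 8.52 = 3.545141


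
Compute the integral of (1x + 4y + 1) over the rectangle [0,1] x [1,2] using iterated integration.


By Fubini, integrate in x first, then y.
Step 1: Fix y, integrate over x in [0,1]:
  integral(1x + 4y + 1, x=0..1)
  = 1*(1^2 - 0^2)/2 + (4y + 1)*(1 - 0)
  = 0.5 + (4y + 1)*1
  = 0.5 + 4y + 1
  = 1.5 + 4y
Step 2: Integrate over y in [1,2]:
  integral(1.5 + 4y, y=1..2)
  = 1.5*1 + 4*(2^2 - 1^2)/2
  = 1.5 + 6
  = 7.5


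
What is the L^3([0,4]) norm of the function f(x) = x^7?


Step 1: ||f||_3 = (integral_0^4 |x^7|^3 dx)^(1/3)
     = (integral_0^4 x^21 dx)^(1/3)
Step 2: integral_0^4 x^21 dx = [x^22/(22)] from 0 to 4 = 4^22/22
     = 17592186044416/22 = 7.996448e+11
Step 3: ||f||_3 = (7.996448e+11)^(1/3) = 9281.803632


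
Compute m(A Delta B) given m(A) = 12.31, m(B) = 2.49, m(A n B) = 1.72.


m(A Delta B) = m(A) + m(B) - 2*m(A n B)
= 12.31 + 2.49 - 2*1.72
= 12.31 + 2.49 - 3.44
= 11.36


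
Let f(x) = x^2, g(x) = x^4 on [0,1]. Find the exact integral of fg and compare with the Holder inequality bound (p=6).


Step 1: Exact integral of f*g = integral(x^6, 0, 1) = 1/7
     = 0.142857
Step 2: Holder bound with p=6, q=1.2:
  ||f||_p = (integral x^12 dx)^(1/6) = (1/13)^(1/6) = 0.652143
  ||g||_q = (integral x^4.8 dx)^(1/1.2) = (1/5.8)^(1/1.2) = 0.231105
Step 3: Holder bound = ||f||_p * ||g||_q = 0.652143 * 0.231105 = 0.150714
Verification: 0.142857 <= 0.150714 (Holder holds)


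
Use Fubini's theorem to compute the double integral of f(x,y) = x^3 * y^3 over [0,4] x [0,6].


By Fubini's theorem, the double integral factors as a product of single integrals:
Step 1: integral_0^4 x^3 dx = [x^4/4] from 0 to 4
     = 4^4/4 = 64
Step 2: integral_0^6 y^3 dy = [y^4/4] from 0 to 6
     = 6^4/4 = 324
Step 3: Double integral = 64 * 324 = 20736


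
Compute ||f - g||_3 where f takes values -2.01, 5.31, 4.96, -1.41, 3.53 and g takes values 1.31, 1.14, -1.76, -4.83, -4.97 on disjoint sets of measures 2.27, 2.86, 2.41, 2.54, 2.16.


Step 1: Compute differences f_i - g_i:
  -2.01 - 1.31 = -3.32
  5.31 - 1.14 = 4.17
  4.96 - -1.76 = 6.72
  -1.41 - -4.83 = 3.42
  3.53 - -4.97 = 8.5
Step 2: Compute |diff|^3 * measure for each set:
  |-3.32|^3 * 2.27 = 36.594368 * 2.27 = 83.069215
  |4.17|^3 * 2.86 = 72.511713 * 2.86 = 207.383499
  |6.72|^3 * 2.41 = 303.464448 * 2.41 = 731.34932
  |3.42|^3 * 2.54 = 40.001688 * 2.54 = 101.604288
  |8.5|^3 * 2.16 = 614.125 * 2.16 = 1326.51
Step 3: Sum = 2449.916322
Step 4: ||f-g||_3 = (2449.916322)^(1/3) = 13.480844


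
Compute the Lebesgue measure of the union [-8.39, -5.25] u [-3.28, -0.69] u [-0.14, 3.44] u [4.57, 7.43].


For pairwise disjoint intervals, m(union) = sum of lengths.
= (-5.25 - -8.39) + (-0.69 - -3.28) + (3.44 - -0.14) + (7.43 - 4.57)
= 3.14 + 2.59 + 3.58 + 2.86
= 12.17


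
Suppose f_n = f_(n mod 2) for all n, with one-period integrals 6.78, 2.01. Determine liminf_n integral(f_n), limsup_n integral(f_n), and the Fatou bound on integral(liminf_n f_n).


The sequence (integral(f_n)) is periodic with period 2, repeating the values 6.78, 2.01 indefinitely.
Step 1: For a periodic sequence, every tail (a_m, a_(m+1), ...) contains all 2 period values infinitely often.
Step 2: Hence inf of every tail = min of the period values = min(6.78, 2.01) = 2.01.
        liminf_n integral(f_n) = sup over m of (inf of tail from m) = 2.01.
Step 3: Similarly sup of every tail = max of the period values = 6.78.
        limsup_n integral(f_n) = 6.78.
Step 4: Fatou's lemma: integral(liminf_n f_n) <= liminf_n integral(f_n) = 2.01.
        So the integral of the pointwise liminf is at most 2.01.


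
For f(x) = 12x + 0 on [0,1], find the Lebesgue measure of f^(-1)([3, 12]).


f^(-1)([3, 12]) = {x : 3 <= 12x + 0 <= 12}
Solving: (3 - 0)/12 <= x <= (12 - 0)/12
= [0.25, 1]
Intersecting with [0,1]: [0.25, 1]
Measure = 1 - 0.25 = 0.75


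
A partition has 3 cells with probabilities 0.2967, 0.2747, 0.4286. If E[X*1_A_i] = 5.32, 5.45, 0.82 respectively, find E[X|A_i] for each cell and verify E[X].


For each cell A_i: E[X|A_i] = E[X*1_A_i] / P(A_i)
Step 1: E[X|A_1] = 5.32 / 0.2967 = 17.93057
Step 2: E[X|A_2] = 5.45 / 0.2747 = 19.839825
Step 3: E[X|A_3] = 0.82 / 0.4286 = 1.913206
Verification: E[X] = sum E[X*1_A_i] = 5.32 + 5.45 + 0.82 = 11.59


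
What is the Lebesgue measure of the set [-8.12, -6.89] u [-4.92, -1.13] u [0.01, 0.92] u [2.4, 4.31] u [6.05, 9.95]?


For pairwise disjoint intervals, m(union) = sum of lengths.
= (-6.89 - -8.12) + (-1.13 - -4.92) + (0.92 - 0.01) + (4.31 - 2.4) + (9.95 - 6.05)
= 1.23 + 3.79 + 0.91 + 1.91 + 3.9
= 11.74


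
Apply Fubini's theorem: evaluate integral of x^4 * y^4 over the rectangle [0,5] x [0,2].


By Fubini's theorem, the double integral factors as a product of single integrals:
Step 1: integral_0^5 x^4 dx = [x^5/5] from 0 to 5
     = 5^5/5 = 625
Step 2: integral_0^2 y^4 dy = [y^5/5] from 0 to 2
     = 2^5/5 = 6.4
Step 3: Double integral = 625 * 6.4 = 4000


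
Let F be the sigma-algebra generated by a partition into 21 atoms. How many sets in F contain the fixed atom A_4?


Each element of F is a union of some subset S of the 21 atoms.
The element contains A_4 iff A_4 is in S.
So we count subsets S of {A_1,...,A_21} with A_4 in S: choose freely among the other 20 atoms.
Count = 2^(21-1) = 2^20 = 1048576.


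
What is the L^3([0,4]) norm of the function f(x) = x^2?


Step 1: ||f||_3 = (integral_0^4 |x^2|^3 dx)^(1/3)
     = (integral_0^4 x^6 dx)^(1/3)
Step 2: integral_0^4 x^6 dx = [x^7/(7)] from 0 to 4 = 4^7/7
     = 16384/7 = 2340.571429
Step 3: ||f||_3 = (2340.571429)^(1/3) = 13.277225


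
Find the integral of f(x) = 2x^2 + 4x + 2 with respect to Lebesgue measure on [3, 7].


The Lebesgue integral of a Riemann-integrable function agrees with the Riemann integral.
Antiderivative F(x) = (2/3)x^3 + (4/2)x^2 + 2x
F(7) = (2/3)*7^3 + (4/2)*7^2 + 2*7
     = (2/3)*343 + (4/2)*49 + 2*7
     = 228.666667 + 98 + 14
     = 340.666667
F(3) = 42
Integral = F(7) - F(3) = 340.666667 - 42 = 298.666667


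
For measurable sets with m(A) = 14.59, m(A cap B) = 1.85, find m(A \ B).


m(A \ B) = m(A) - m(A n B)
= 14.59 - 1.85
= 12.74


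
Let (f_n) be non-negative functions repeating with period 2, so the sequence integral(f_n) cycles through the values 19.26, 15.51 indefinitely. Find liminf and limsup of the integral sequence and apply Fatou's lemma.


The sequence (integral(f_n)) is periodic with period 2, repeating the values 19.26, 15.51 indefinitely.
Step 1: For a periodic sequence, every tail (a_m, a_(m+1), ...) contains all 2 period values infinitely often.
Step 2: Hence inf of every tail = min of the period values = min(19.26, 15.51) = 15.51.
        liminf_n integral(f_n) = sup over m of (inf of tail from m) = 15.51.
Step 3: Similarly sup of every tail = max of the period values = 19.26.
        limsup_n integral(f_n) = 19.26.
Step 4: Fatou's lemma: integral(liminf_n f_n) <= liminf_n integral(f_n) = 15.51.
        So the integral of the pointwise liminf is at most 15.51.


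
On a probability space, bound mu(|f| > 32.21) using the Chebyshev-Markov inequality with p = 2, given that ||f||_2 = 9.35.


Chebyshev/Markov inequality: mu(|f| > eps) <= (||f||_p / eps)^p
Step 1: ||f||_2 / eps = 9.35 / 32.21 = 0.290283
Step 2: Raise to power p = 2:
  (0.290283)^2 = 0.084264
Step 3: Therefore mu(|f| > 32.21) <= 0.084264


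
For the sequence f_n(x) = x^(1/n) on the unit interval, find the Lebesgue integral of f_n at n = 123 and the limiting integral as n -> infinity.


At n = 123: f_123(x) = x^(1/123).
Step 1: integral(x^(1/123), 0, 1) = [x^(1/123+1) / (1/123+1)] from 0 to 1
     = 1 / (1/123 + 1) = 1 / ((123+1)/123) = 123/(123+1)
     = 123/124 = 0.991935
Step 2: As n -> infinity, f_n(x) = x^(1/n) -> 1 for x in (0,1], and f_n is increasing in n.
By MCT, lim_n integral(f_n) = integral(lim_n f_n) = integral(1, 0, 1) = 1.
Step 3: Verify convergence: 123/124 = 0.991935 -> 1


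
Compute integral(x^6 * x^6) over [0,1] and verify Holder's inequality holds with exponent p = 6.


Step 1: Exact integral of f*g = integral(x^12, 0, 1) = 1/13
     = 0.076923
Step 2: Holder bound with p=6, q=1.2:
  ||f||_p = (integral x^36 dx)^(1/6) = (1/37)^(1/6) = 0.547814
  ||g||_q = (integral x^7.2 dx)^(1/1.2) = (1/8.2)^(1/1.2) = 0.173176
Step 3: Holder bound = ||f||_p * ||g||_q = 0.547814 * 0.173176 = 0.094868
Verification: 0.076923 <= 0.094868 (Holder holds)


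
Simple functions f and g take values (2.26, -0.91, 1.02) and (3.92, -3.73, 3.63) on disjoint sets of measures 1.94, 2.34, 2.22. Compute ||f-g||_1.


Step 1: Compute differences f_i - g_i:
  2.26 - 3.92 = -1.66
  -0.91 - -3.73 = 2.82
  1.02 - 3.63 = -2.61
Step 2: Compute |diff|^1 * measure for each set:
  |-1.66|^1 * 1.94 = 1.66 * 1.94 = 3.2204
  |2.82|^1 * 2.34 = 2.82 * 2.34 = 6.5988
  |-2.61|^1 * 2.22 = 2.61 * 2.22 = 5.7942
Step 3: Sum = 15.6134
Step 4: ||f-g||_1 = (15.6134)^(1/1) = 15.6134


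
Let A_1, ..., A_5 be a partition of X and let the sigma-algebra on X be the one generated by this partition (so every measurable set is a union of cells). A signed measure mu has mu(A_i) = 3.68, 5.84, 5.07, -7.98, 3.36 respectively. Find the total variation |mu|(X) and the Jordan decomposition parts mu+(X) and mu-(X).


Step 1: Every measurable set is a union of atoms (the cells / points), so a Hahn decomposition is
  obtained by grouping atoms by sign: P = union of atoms with mu > 0, N = union of the remaining atoms.
  Atoms in P (indices): 1, 2, 3, 5;  atoms in N (indices): 4
  Positive values: 3.68, 5.84, 5.07, 3.36
  Negative values: -7.98
Step 2: mu+(X) = mu(P) = sum of positive atom values = 17.95
Step 3: mu-(X) = -mu(N) = sum of |negative atom values| = 7.98
Step 4: |mu|(X) = mu+(X) + mu-(X) = 17.95 + 7.98 = 25.93


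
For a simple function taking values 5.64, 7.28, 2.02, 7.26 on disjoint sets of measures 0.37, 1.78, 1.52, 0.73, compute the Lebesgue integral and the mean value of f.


Step 1: Integral = sum(value_i * measure_i)
= 5.64*0.37 + 7.28*1.78 + 2.02*1.52 + 7.26*0.73
= 2.0868 + 12.9584 + 3.0704 + 5.2998
= 23.4154
Step 2: Total measure of domain = 0.37 + 1.78 + 1.52 + 0.73 = 4.4
Step 3: Average value = 23.4154 / 4.4 = 5.321682


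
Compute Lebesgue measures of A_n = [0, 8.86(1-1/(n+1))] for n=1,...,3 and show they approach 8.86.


By continuity of measure from below: if A_n increases to A, then m(A_n) -> m(A).
Here A = [0, 8.86], so m(A) = 8.86
Step 1: a_1 = 8.86*(1 - 1/2) = 4.43, m(A_1) = 4.43
Step 2: a_2 = 8.86*(1 - 1/3) = 5.9067, m(A_2) = 5.9067
Step 3: a_3 = 8.86*(1 - 1/4) = 6.645, m(A_3) = 6.645
Limit: m(A_n) -> m([0,8.86]) = 8.86


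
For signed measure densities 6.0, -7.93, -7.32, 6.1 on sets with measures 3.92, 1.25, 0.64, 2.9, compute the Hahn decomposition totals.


Step 1: Compute signed measure on each set:
  Set 1: 6.0 * 3.92 = 23.52
  Set 2: -7.93 * 1.25 = -9.9125
  Set 3: -7.32 * 0.64 = -4.6848
  Set 4: 6.1 * 2.9 = 17.69
Step 2: Total signed measure = (23.52) + (-9.9125) + (-4.6848) + (17.69)
     = 26.6127
Step 3: Positive part mu+(X) = sum of positive contributions = 41.21
Step 4: Negative part mu-(X) = |sum of negative contributions| = 14.5973


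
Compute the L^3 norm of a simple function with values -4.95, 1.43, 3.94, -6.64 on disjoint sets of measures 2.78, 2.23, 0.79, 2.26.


Step 1: Compute |f_i|^3 for each value:
  |-4.95|^3 = 121.287375
  |1.43|^3 = 2.924207
  |3.94|^3 = 61.162984
  |-6.64|^3 = 292.754944
Step 2: Multiply by measures and sum:
  121.287375 * 2.78 = 337.178902
  2.924207 * 2.23 = 6.520982
  61.162984 * 0.79 = 48.318757
  292.754944 * 2.26 = 661.626173
Sum = 337.178902 + 6.520982 + 48.318757 + 661.626173 = 1053.644815
Step 3: Take the p-th root:
||f||_3 = (1053.644815)^(1/3) = 10.175711


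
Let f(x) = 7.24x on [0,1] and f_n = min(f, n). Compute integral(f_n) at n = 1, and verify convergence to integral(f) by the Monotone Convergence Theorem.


f(x) = 7.24x on [0,1]; f_n(x) = min(7.24x, n). At n = 1:
Step 1: f(x) reaches 1 at x = 1/7.24 = 0.138122
Step 2: integral(f_1) = integral(7.24x, 0, 0.138122) + integral(1, 0.138122, 1)
       = 7.24*0.138122^2/2 + 1*(1 - 0.138122)
       = 0.069061 + 0.861878
       = 0.930939
Step 3: As n -> infinity, f_n increases to f, so by MCT integral(f_n) -> integral(f) = 7.24/2 = 3.62.
Convergence: integral(f_1) = 0.930939 -> 3.62 as n -> infinity


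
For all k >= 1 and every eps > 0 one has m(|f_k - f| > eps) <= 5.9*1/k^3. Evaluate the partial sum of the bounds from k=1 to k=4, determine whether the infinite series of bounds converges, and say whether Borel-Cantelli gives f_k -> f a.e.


Step 1: List the terms 5.9*1/k^3 for k = 1 to 4:
  k=1: 5.9
  k=2: 0.7375
  k=3: 0.218519
  k=4: 0.092188
Step 2: Partial sum = 5.9 + 0.7375 + 0.218519 + 0.092188
     = 6.948206
Step 3: The full series sum_(k>=1) 5.9*1/k^3 converges (p-series with p = 3 > 1; a constant multiple of a convergent series converges).
Step 4: Fix eps > 0. Since sum_k m(|f_k - f| > eps) < infinity, the Borel-Cantelli lemma gives
        m(limsup_k {|f_k - f| > eps}) = 0, i.e. for a.e. x, |f_k(x) - f(x)| <= eps for all large k.
        Applying this with eps = 1/j for j = 1, 2, ... and intersecting the countably many full-measure sets,
        for a.e. x we get limsup_k |f_k(x) - f(x)| <= 1/j for every j, hence f_k -> f almost everywhere.
Conclusion: series converges; Borel-Cantelli yields f_k -> f a.e.


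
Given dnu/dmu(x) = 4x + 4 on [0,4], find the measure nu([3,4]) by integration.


nu(A) = integral_A (dnu/dmu) dmu = integral_3^4 (4x + 4) dx
Step 1: Antiderivative F(x) = (4/2)x^2 + 4x
Step 2: F(4) = (4/2)*4^2 + 4*4 = 32 + 16 = 48
Step 3: F(3) = (4/2)*3^2 + 4*3 = 18 + 12 = 30
Step 4: nu([3,4]) = F(4) - F(3) = 48 - 30 = 18


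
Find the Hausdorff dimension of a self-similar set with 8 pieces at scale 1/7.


For a self-similar set with N copies scaled by 1/r:
dim_H = log(N)/log(r) = log(8)/log(7)
= 2.079442/1.94591
= 1.068622


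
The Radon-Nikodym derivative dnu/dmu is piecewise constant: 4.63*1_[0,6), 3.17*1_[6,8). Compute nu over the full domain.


Integrate each piece of the Radon-Nikodym derivative:
Step 1: integral_0^6 4.63 dx = 4.63*(6-0) = 4.63*6 = 27.78
Step 2: integral_6^8 3.17 dx = 3.17*(8-6) = 3.17*2 = 6.34
Total: 27.78 + 6.34 = 34.12


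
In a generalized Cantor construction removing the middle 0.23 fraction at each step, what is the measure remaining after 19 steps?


Step 1: At each step, fraction remaining = 1 - 0.23 = 0.77
Step 2: After 19 steps, measure = (0.77)^19
Result = 0.006971


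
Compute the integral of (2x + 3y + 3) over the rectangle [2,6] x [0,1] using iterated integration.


By Fubini, integrate in x first, then y.
Step 1: Fix y, integrate over x in [2,6]:
  integral(2x + 3y + 3, x=2..6)
  = 2*(6^2 - 2^2)/2 + (3y + 3)*(6 - 2)
  = 32 + (3y + 3)*4
  = 32 + 12y + 12
  = 44 + 12y
Step 2: Integrate over y in [0,1]:
  integral(44 + 12y, y=0..1)
  = 44*1 + 12*(1^2 - 0^2)/2
  = 44 + 6
  = 50


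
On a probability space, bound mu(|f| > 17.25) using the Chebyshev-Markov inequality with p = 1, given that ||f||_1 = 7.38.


Chebyshev/Markov inequality: mu(|f| > eps) <= (||f||_p / eps)^p
Step 1: ||f||_1 / eps = 7.38 / 17.25 = 0.427826
Step 2: Raise to power p = 1:
  (0.427826)^1 = 0.427826
Step 3: Therefore mu(|f| > 17.25) <= 0.427826


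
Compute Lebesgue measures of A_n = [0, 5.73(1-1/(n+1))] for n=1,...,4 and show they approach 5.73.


By continuity of measure from below: if A_n increases to A, then m(A_n) -> m(A).
Here A = [0, 5.73], so m(A) = 5.73
Step 1: a_1 = 5.73*(1 - 1/2) = 2.865, m(A_1) = 2.865
Step 2: a_2 = 5.73*(1 - 1/3) = 3.82, m(A_2) = 3.82
Step 3: a_3 = 5.73*(1 - 1/4) = 4.2975, m(A_3) = 4.2975
Step 4: a_4 = 5.73*(1 - 1/5) = 4.584, m(A_4) = 4.584
Limit: m(A_n) -> m([0,5.73]) = 5.73


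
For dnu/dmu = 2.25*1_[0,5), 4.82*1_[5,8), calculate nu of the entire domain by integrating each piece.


Integrate each piece of the Radon-Nikodym derivative:
Step 1: integral_0^5 2.25 dx = 2.25*(5-0) = 2.25*5 = 11.25
Step 2: integral_5^8 4.82 dx = 4.82*(8-5) = 4.82*3 = 14.46
Total: 11.25 + 14.46 = 25.71


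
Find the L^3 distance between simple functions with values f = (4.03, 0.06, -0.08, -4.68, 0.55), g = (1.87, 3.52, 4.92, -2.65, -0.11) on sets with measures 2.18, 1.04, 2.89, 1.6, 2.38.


Step 1: Compute differences f_i - g_i:
  4.03 - 1.87 = 2.16
  0.06 - 3.52 = -3.46
  -0.08 - 4.92 = -5
  -4.68 - -2.65 = -2.03
  0.55 - -0.11 = 0.66
Step 2: Compute |diff|^3 * measure for each set:
  |2.16|^3 * 2.18 = 10.077696 * 2.18 = 21.969377
  |-3.46|^3 * 1.04 = 41.421736 * 1.04 = 43.078605
  |-5|^3 * 2.89 = 125 * 2.89 = 361.25
  |-2.03|^3 * 1.6 = 8.365427 * 1.6 = 13.384683
  |0.66|^3 * 2.38 = 0.287496 * 2.38 = 0.68424
Step 3: Sum = 440.366906
Step 4: ||f-g||_3 = (440.366906)^(1/3) = 7.608018


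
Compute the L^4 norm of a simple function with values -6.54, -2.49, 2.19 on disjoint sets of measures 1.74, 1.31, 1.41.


Step 1: Compute |f_i|^4 for each value:
  |-6.54|^4 = 1829.409767
  |-2.49|^4 = 38.44124
  |2.19|^4 = 23.002575
Step 2: Multiply by measures and sum:
  1829.409767 * 1.74 = 3183.172994
  38.44124 * 1.31 = 50.358024
  23.002575 * 1.41 = 32.433631
Sum = 3183.172994 + 50.358024 + 32.433631 = 3265.964649
Step 3: Take the p-th root:
||f||_4 = (3265.964649)^(1/4) = 7.559671


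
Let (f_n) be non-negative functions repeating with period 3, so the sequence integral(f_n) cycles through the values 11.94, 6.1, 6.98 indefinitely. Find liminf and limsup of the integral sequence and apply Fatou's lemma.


The sequence (integral(f_n)) is periodic with period 3, repeating the values 11.94, 6.1, 6.98 indefinitely.
Step 1: For a periodic sequence, every tail (a_m, a_(m+1), ...) contains all 3 period values infinitely often.
Step 2: Hence inf of every tail = min of the period values = min(11.94, 6.1, 6.98) = 6.1.
        liminf_n integral(f_n) = sup over m of (inf of tail from m) = 6.1.
Step 3: Similarly sup of every tail = max of the period values = 11.94.
        limsup_n integral(f_n) = 11.94.
Step 4: Fatou's lemma: integral(liminf_n f_n) <= liminf_n integral(f_n) = 6.1.
        So the integral of the pointwise liminf is at most 6.1.


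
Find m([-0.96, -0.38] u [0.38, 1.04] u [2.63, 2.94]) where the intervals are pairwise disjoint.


For pairwise disjoint intervals, m(union) = sum of lengths.
= (-0.38 - -0.96) + (1.04 - 0.38) + (2.94 - 2.63)
= 0.58 + 0.66 + 0.31
= 1.55


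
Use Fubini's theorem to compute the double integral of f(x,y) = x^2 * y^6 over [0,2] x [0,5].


By Fubini's theorem, the double integral factors as a product of single integrals:
Step 1: integral_0^2 x^2 dx = [x^3/3] from 0 to 2
     = 2^3/3 = 2.666667
Step 2: integral_0^5 y^6 dy = [y^7/7] from 0 to 5
     = 5^7/7 = 11160.714286
Step 3: Double integral = 2.666667 * 11160.714286 = 29761.904762


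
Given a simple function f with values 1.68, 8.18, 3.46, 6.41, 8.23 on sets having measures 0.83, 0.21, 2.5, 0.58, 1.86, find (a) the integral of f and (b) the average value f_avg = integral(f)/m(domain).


Step 1: Integral = sum(value_i * measure_i)
= 1.68*0.83 + 8.18*0.21 + 3.46*2.5 + 6.41*0.58 + 8.23*1.86
= 1.3944 + 1.7178 + 8.65 + 3.7178 + 15.3078
= 30.7878
Step 2: Total measure of domain = 0.83 + 0.21 + 2.5 + 0.58 + 1.86 = 5.98
Step 3: Average value = 30.7878 / 5.98 = 5.148462


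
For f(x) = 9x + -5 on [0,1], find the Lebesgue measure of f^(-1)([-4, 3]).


f^(-1)([-4, 3]) = {x : -4 <= 9x + -5 <= 3}
Solving: (-4 - -5)/9 <= x <= (3 - -5)/9
= [0.111111, 0.888889]
Intersecting with [0,1]: [0.111111, 0.888889]
Measure = 0.888889 - 0.111111 = 0.777778


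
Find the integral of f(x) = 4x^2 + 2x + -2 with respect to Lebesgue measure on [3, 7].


The Lebesgue integral of a Riemann-integrable function agrees with the Riemann integral.
Antiderivative F(x) = (4/3)x^3 + (2/2)x^2 + -2x
F(7) = (4/3)*7^3 + (2/2)*7^2 + -2*7
     = (4/3)*343 + (2/2)*49 + -2*7
     = 457.333333 + 49 + -14
     = 492.333333
F(3) = 39
Integral = F(7) - F(3) = 492.333333 - 39 = 453.333333


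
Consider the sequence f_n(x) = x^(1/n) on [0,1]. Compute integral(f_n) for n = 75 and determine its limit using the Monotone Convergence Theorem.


At n = 75: f_75(x) = x^(1/75).
Step 1: integral(x^(1/75), 0, 1) = [x^(1/75+1) / (1/75+1)] from 0 to 1
     = 1 / (1/75 + 1) = 1 / ((75+1)/75) = 75/(75+1)
     = 75/76 = 0.986842
Step 2: As n -> infinity, f_n(x) = x^(1/n) -> 1 for x in (0,1], and f_n is increasing in n.
By MCT, lim_n integral(f_n) = integral(lim_n f_n) = integral(1, 0, 1) = 1.
Step 3: Verify convergence: 75/76 = 0.986842 -> 1


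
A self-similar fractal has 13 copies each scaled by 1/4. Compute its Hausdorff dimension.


For a self-similar set with N copies scaled by 1/r:
dim_H = log(N)/log(r) = log(13)/log(4)
= 2.564949/1.386294
= 1.85022


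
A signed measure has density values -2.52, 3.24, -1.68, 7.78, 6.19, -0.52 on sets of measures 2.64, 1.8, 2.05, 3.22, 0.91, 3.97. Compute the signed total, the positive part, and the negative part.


Step 1: Compute signed measure on each set:
  Set 1: -2.52 * 2.64 = -6.6528
  Set 2: 3.24 * 1.8 = 5.832
  Set 3: -1.68 * 2.05 = -3.444
  Set 4: 7.78 * 3.22 = 25.0516
  Set 5: 6.19 * 0.91 = 5.6329
  Set 6: -0.52 * 3.97 = -2.0644
Step 2: Total signed measure = (-6.6528) + (5.832) + (-3.444) + (25.0516) + (5.6329) + (-2.0644)
     = 24.3553
Step 3: Positive part mu+(X) = sum of positive contributions = 36.5165
Step 4: Negative part mu-(X) = |sum of negative contributions| = 12.1612


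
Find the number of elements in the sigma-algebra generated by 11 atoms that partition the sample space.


Each element of the sigma-algebra is a union of some subset of the 11 atoms.
The number of such subsets is 2^11 = 2048.


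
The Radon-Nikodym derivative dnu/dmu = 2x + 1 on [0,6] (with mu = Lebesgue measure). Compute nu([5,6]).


nu(A) = integral_A (dnu/dmu) dmu = integral_5^6 (2x + 1) dx
Step 1: Antiderivative F(x) = (2/2)x^2 + 1x
Step 2: F(6) = (2/2)*6^2 + 1*6 = 36 + 6 = 42
Step 3: F(5) = (2/2)*5^2 + 1*5 = 25 + 5 = 30
Step 4: nu([5,6]) = F(6) - F(5) = 42 - 30 = 12


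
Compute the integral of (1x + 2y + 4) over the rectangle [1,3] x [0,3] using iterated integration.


By Fubini, integrate in x first, then y.
Step 1: Fix y, integrate over x in [1,3]:
  integral(1x + 2y + 4, x=1..3)
  = 1*(3^2 - 1^2)/2 + (2y + 4)*(3 - 1)
  = 4 + (2y + 4)*2
  = 4 + 4y + 8
  = 12 + 4y
Step 2: Integrate over y in [0,3]:
  integral(12 + 4y, y=0..3)
  = 12*3 + 4*(3^2 - 0^2)/2
  = 36 + 18
  = 54


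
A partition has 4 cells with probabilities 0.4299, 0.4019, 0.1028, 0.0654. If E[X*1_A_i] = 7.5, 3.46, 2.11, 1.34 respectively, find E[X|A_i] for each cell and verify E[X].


For each cell A_i: E[X|A_i] = E[X*1_A_i] / P(A_i)
Step 1: E[X|A_1] = 7.5 / 0.4299 = 17.445918
Step 2: E[X|A_2] = 3.46 / 0.4019 = 8.609107
Step 3: E[X|A_3] = 2.11 / 0.1028 = 20.525292
Step 4: E[X|A_4] = 1.34 / 0.0654 = 20.489297
Verification: E[X] = sum E[X*1_A_i] = 7.5 + 3.46 + 2.11 + 1.34 = 14.41


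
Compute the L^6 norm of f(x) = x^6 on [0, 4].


Step 1: ||f||_6 = (integral_0^4 |x^6|^6 dx)^(1/6)
     = (integral_0^4 x^36 dx)^(1/6)
Step 2: integral_0^4 x^36 dx = [x^37/(37)] from 0 to 4 = 4^37/37
     = 18889465931478580854784/37 = 5.105261e+20
Step 3: ||f||_6 = (5.105261e+20)^(1/6) = 2827.068463


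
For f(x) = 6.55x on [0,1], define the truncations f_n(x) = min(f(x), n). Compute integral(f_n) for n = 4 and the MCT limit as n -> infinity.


f(x) = 6.55x on [0,1]; f_n(x) = min(6.55x, n). At n = 4:
Step 1: f(x) reaches 4 at x = 4/6.55 = 0.610687
Step 2: integral(f_4) = integral(6.55x, 0, 0.610687) + integral(4, 0.610687, 1)
       = 6.55*0.610687^2/2 + 4*(1 - 0.610687)
       = 1.221374 + 1.557252
       = 2.778626
Step 3: As n -> infinity, f_n increases to f, so by MCT integral(f_n) -> integral(f) = 6.55/2 = 3.275.
Convergence: integral(f_4) = 2.778626 -> 3.275 as n -> infinity


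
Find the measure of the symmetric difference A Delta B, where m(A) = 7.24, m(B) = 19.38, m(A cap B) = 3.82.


m(A Delta B) = m(A) + m(B) - 2*m(A n B)
= 7.24 + 19.38 - 2*3.82
= 7.24 + 19.38 - 7.64
= 18.98


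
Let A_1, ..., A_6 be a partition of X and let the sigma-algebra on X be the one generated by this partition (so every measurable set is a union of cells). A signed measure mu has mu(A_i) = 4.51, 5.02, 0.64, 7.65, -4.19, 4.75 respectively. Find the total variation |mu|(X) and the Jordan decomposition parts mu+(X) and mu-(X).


Step 1: Every measurable set is a union of atoms (the cells / points), so a Hahn decomposition is
  obtained by grouping atoms by sign: P = union of atoms with mu > 0, N = union of the remaining atoms.
  Atoms in P (indices): 1, 2, 3, 4, 6;  atoms in N (indices): 5
  Positive values: 4.51, 5.02, 0.64, 7.65, 4.75
  Negative values: -4.19
Step 2: mu+(X) = mu(P) = sum of positive atom values = 22.57
Step 3: mu-(X) = -mu(N) = sum of |negative atom values| = 4.19
Step 4: |mu|(X) = mu+(X) + mu-(X) = 22.57 + 4.19 = 26.76


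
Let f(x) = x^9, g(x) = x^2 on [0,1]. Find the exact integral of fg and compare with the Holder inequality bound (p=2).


Step 1: Exact integral of f*g = integral(x^11, 0, 1) = 1/12
     = 0.083333
Step 2: Holder bound with p=2, q=2:
  ||f||_p = (integral x^18 dx)^(1/2) = (1/19)^(1/2) = 0.229416
  ||g||_q = (integral x^4 dx)^(1/2) = (1/5)^(1/2) = 0.447214
Step 3: Holder bound = ||f||_p * ||g||_q = 0.229416 * 0.447214 = 0.102598
Verification: 0.083333 <= 0.102598 (Holder holds)


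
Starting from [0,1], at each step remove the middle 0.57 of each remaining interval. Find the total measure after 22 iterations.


Step 1: At each step, fraction remaining = 1 - 0.57 = 0.43
Step 2: After 22 steps, measure = (0.43)^22
Result = 8.635869e-09


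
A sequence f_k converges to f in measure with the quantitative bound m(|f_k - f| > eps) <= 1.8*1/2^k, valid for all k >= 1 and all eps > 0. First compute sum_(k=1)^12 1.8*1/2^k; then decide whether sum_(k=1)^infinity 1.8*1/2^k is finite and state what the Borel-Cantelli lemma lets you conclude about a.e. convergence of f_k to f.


Step 1: List the terms 1.8*1/2^k for k = 1 to 12:
  k=1: 0.9
  k=2: 0.45
  k=3: 0.225
  k=4: 0.1125
  k=5: 0.05625
  k=6: 0.028125
  k=7: 0.014063
  k=8: 0.007031
  k=9: 0.003516
  k=10: 0.001758
  k=11: 8.789063e-04
  k=12: 4.394531e-04
Step 2: Partial sum = 0.9 + 0.45 + 0.225 + 0.1125 + 0.05625 + 0.028125 + 0.014063 + 0.007031 + 0.003516 + 0.001758 + 8.789063e-04 + 4.394531e-04
     = 1.799561
Step 3: The full series sum_(k>=1) 1.8*1/2^k converges (geometric series with ratio 1/2 < 1; a constant multiple of a convergent series converges).
Step 4: Fix eps > 0. Since sum_k m(|f_k - f| > eps) < infinity, the Borel-Cantelli lemma gives
        m(limsup_k {|f_k - f| > eps}) = 0, i.e. for a.e. x, |f_k(x) - f(x)| <= eps for all large k.
        Applying this with eps = 1/j for j = 1, 2, ... and intersecting the countably many full-measure sets,
        for a.e. x we get limsup_k |f_k(x) - f(x)| <= 1/j for every j, hence f_k -> f almost everywhere.
Conclusion: series converges; Borel-Cantelli yields f_k -> f a.e.


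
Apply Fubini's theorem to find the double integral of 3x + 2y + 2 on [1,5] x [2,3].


By Fubini, integrate in x first, then y.
Step 1: Fix y, integrate over x in [1,5]:
  integral(3x + 2y + 2, x=1..5)
  = 3*(5^2 - 1^2)/2 + (2y + 2)*(5 - 1)
  = 36 + (2y + 2)*4
  = 36 + 8y + 8
  = 44 + 8y
Step 2: Integrate over y in [2,3]:
  integral(44 + 8y, y=2..3)
  = 44*1 + 8*(3^2 - 2^2)/2
  = 44 + 20
  = 64


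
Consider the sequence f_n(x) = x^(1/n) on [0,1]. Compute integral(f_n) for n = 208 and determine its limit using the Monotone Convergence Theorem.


At n = 208: f_208(x) = x^(1/208).
Step 1: integral(x^(1/208), 0, 1) = [x^(1/208+1) / (1/208+1)] from 0 to 1
     = 1 / (1/208 + 1) = 1 / ((208+1)/208) = 208/(208+1)
     = 208/209 = 0.995215
Step 2: As n -> infinity, f_n(x) = x^(1/n) -> 1 for x in (0,1], and f_n is increasing in n.
By MCT, lim_n integral(f_n) = integral(lim_n f_n) = integral(1, 0, 1) = 1.
Step 3: Verify convergence: 208/209 = 0.995215 -> 1


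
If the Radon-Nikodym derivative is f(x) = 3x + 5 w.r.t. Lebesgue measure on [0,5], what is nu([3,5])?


nu(A) = integral_A (dnu/dmu) dmu = integral_3^5 (3x + 5) dx
Step 1: Antiderivative F(x) = (3/2)x^2 + 5x
Step 2: F(5) = (3/2)*5^2 + 5*5 = 37.5 + 25 = 62.5
Step 3: F(3) = (3/2)*3^2 + 5*3 = 13.5 + 15 = 28.5
Step 4: nu([3,5]) = F(5) - F(3) = 62.5 - 28.5 = 34


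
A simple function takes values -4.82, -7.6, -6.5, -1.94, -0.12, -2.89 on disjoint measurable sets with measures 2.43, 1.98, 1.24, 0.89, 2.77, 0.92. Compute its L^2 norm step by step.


Step 1: Compute |f_i|^2 for each value:
  |-4.82|^2 = 23.2324
  |-7.6|^2 = 57.76
  |-6.5|^2 = 42.25
  |-1.94|^2 = 3.7636
  |-0.12|^2 = 0.0144
  |-2.89|^2 = 8.3521
Step 2: Multiply by measures and sum:
  23.2324 * 2.43 = 56.454732
  57.76 * 1.98 = 114.3648
  42.25 * 1.24 = 52.39
  3.7636 * 0.89 = 3.349604
  0.0144 * 2.77 = 0.039888
  8.3521 * 0.92 = 7.683932
Sum = 56.454732 + 114.3648 + 52.39 + 3.349604 + 0.039888 + 7.683932 = 234.282956
Step 3: Take the p-th root:
||f||_2 = (234.282956)^(1/2) = 15.306304


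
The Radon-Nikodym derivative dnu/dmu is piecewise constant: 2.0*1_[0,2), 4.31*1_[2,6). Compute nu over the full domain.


Integrate each piece of the Radon-Nikodym derivative:
Step 1: integral_0^2 2.0 dx = 2.0*(2-0) = 2.0*2 = 4
Step 2: integral_2^6 4.31 dx = 4.31*(6-2) = 4.31*4 = 17.24
Total: 4 + 17.24 = 21.24


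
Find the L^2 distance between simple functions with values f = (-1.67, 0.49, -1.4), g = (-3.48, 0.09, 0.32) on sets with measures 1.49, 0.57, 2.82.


Step 1: Compute differences f_i - g_i:
  -1.67 - -3.48 = 1.81
  0.49 - 0.09 = 0.4
  -1.4 - 0.32 = -1.72
Step 2: Compute |diff|^2 * measure for each set:
  |1.81|^2 * 1.49 = 3.2761 * 1.49 = 4.881389
  |0.4|^2 * 0.57 = 0.16 * 0.57 = 0.0912
  |-1.72|^2 * 2.82 = 2.9584 * 2.82 = 8.342688
Step 3: Sum = 13.315277
Step 4: ||f-g||_2 = (13.315277)^(1/2) = 3.64901


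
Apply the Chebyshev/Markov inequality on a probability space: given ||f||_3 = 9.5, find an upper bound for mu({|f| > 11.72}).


Chebyshev/Markov inequality: mu(|f| > eps) <= (||f||_p / eps)^p
Step 1: ||f||_3 / eps = 9.5 / 11.72 = 0.81058
Step 2: Raise to power p = 3:
  (0.81058)^3 = 0.532584
Step 3: Therefore mu(|f| > 11.72) <= 0.532584


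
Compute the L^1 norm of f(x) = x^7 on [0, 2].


Step 1: ||f||_1 = (integral_0^2 |x^7|^1 dx)^(1/1)
     = (integral_0^2 x^7 dx)^(1/1)
Step 2: integral_0^2 x^7 dx = [x^8/(8)] from 0 to 2 = 2^8/8
     = 256/8 = 32
Step 3: ||f||_1 = (32)^(1/1) = 32


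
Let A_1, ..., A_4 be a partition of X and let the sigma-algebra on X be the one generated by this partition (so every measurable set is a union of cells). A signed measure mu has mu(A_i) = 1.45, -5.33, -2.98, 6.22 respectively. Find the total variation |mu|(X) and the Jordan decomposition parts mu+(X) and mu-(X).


Step 1: Every measurable set is a union of atoms (the cells / points), so a Hahn decomposition is
  obtained by grouping atoms by sign: P = union of atoms with mu > 0, N = union of the remaining atoms.
  Atoms in P (indices): 1, 4;  atoms in N (indices): 2, 3
  Positive values: 1.45, 6.22
  Negative values: -5.33, -2.98
Step 2: mu+(X) = mu(P) = sum of positive atom values = 7.67
Step 3: mu-(X) = -mu(N) = sum of |negative atom values| = 8.31
Step 4: |mu|(X) = mu+(X) + mu-(X) = 7.67 + 8.31 = 15.98


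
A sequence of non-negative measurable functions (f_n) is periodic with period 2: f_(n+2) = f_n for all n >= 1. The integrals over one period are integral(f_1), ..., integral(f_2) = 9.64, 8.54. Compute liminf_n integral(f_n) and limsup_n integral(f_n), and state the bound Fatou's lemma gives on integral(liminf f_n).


The sequence (integral(f_n)) is periodic with period 2, repeating the values 9.64, 8.54 indefinitely.
Step 1: For a periodic sequence, every tail (a_m, a_(m+1), ...) contains all 2 period values infinitely often.
Step 2: Hence inf of every tail = min of the period values = min(9.64, 8.54) = 8.54.
        liminf_n integral(f_n) = sup over m of (inf of tail from m) = 8.54.
Step 3: Similarly sup of every tail = max of the period values = 9.64.
        limsup_n integral(f_n) = 9.64.
Step 4: Fatou's lemma: integral(liminf_n f_n) <= liminf_n integral(f_n) = 8.54.
        So the integral of the pointwise liminf is at most 8.54.
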